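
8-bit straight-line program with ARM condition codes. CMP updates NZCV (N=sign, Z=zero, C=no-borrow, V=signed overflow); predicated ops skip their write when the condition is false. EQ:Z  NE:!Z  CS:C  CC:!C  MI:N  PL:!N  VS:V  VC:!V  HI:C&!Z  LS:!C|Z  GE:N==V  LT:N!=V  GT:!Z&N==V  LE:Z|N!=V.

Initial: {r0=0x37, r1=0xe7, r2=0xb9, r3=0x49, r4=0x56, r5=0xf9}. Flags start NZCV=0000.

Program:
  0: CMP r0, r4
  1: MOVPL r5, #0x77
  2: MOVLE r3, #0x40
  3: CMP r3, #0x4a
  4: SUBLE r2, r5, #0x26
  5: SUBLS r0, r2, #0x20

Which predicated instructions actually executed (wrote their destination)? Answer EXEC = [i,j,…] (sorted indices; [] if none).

EXEC = [2,4,5]

[0] flags=1000 → (cmp)
[1] flags=1000 PL?F → skip
[2] flags=1000 LE?T → r3=0x40
[3] flags=1000 → (cmp)
[4] flags=1000 LE?T → r2=0xd3
[5] flags=1000 LS?T → r0=0xb3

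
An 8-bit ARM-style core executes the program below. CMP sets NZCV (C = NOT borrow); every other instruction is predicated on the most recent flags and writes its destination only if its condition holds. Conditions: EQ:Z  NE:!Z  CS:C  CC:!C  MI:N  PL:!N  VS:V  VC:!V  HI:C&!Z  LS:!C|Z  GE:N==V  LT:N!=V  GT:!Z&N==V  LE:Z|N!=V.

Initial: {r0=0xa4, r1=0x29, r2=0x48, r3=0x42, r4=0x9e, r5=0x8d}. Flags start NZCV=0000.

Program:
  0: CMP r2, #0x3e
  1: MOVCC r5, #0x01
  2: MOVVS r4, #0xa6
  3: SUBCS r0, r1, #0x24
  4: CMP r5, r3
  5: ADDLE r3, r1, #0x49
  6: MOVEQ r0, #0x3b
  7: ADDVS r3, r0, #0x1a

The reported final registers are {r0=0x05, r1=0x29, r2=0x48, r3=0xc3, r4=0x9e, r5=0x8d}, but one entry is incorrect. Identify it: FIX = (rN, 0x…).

FIX = (r3, 0x1f)

[0] flags=0010 → (cmp)
[1] flags=0010 CC?F → skip
[2] flags=0010 VS?F → skip
[3] flags=0010 CS?T → r0=0x05
[4] flags=0011 → (cmp)
[5] flags=0011 LE?T → r3=0x72
[6] flags=0011 EQ?F → skip
[7] flags=0011 VS?T → r3=0x1f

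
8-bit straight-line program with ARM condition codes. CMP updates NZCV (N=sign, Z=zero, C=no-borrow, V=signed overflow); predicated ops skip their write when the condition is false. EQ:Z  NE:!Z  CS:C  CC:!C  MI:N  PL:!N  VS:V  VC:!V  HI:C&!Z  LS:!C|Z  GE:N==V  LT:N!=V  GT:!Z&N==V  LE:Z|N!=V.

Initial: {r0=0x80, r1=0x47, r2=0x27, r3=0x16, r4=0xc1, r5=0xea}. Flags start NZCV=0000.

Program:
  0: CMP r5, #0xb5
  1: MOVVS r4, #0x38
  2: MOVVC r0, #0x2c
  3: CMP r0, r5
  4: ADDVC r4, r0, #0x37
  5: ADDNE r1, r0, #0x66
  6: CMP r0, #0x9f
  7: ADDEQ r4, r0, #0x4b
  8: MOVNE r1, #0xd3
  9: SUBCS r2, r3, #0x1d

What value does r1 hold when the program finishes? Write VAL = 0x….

0: ✓ CMP  NZCV=0010
1: · MOVVS
2: ✓ MOVVC  r0←0x2c
3: ✓ CMP  NZCV=0000
4: ✓ ADDVC  r4←0x63
5: ✓ ADDNE  r1←0x92
6: ✓ CMP  NZCV=1001
7: · ADDEQ
8: ✓ MOVNE  r1←0xd3
9: · SUBCS

VAL = 0xd3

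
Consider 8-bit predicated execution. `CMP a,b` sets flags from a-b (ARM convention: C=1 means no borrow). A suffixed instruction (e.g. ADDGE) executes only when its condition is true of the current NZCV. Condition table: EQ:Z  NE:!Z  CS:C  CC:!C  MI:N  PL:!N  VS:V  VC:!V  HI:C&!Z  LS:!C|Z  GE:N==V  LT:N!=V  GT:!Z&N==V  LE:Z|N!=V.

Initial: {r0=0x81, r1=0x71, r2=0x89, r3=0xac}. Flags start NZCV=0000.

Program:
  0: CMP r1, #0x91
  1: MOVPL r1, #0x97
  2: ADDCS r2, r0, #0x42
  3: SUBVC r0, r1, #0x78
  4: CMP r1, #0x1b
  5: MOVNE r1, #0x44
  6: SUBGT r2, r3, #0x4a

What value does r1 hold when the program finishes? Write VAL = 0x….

VAL = 0x44

[0] flags=1001 → (cmp)
[1] flags=1001 PL?F → skip
[2] flags=1001 CS?F → skip
[3] flags=1001 VC?F → skip
[4] flags=0010 → (cmp)
[5] flags=0010 NE?T → r1=0x44
[6] flags=0010 GT?T → r2=0x62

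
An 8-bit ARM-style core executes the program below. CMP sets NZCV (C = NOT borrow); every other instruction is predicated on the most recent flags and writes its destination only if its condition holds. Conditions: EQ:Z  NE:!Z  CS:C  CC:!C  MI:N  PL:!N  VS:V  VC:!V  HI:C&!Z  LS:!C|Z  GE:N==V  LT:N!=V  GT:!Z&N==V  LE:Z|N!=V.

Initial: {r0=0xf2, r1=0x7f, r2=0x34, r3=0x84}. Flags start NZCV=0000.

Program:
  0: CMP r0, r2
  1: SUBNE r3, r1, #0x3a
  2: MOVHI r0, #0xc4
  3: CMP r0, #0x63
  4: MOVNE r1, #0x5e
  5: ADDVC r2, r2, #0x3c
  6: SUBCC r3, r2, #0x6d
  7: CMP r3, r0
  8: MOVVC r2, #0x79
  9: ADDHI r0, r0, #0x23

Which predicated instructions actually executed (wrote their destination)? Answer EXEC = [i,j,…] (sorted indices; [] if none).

EXEC = [1,2,4]

0: ✓ CMP  NZCV=1010
1: ✓ SUBNE  r3←0x45
2: ✓ MOVHI  r0←0xc4
3: ✓ CMP  NZCV=0011
4: ✓ MOVNE  r1←0x5e
5: · ADDVC
6: · SUBCC
7: ✓ CMP  NZCV=1001
8: · MOVVC
9: · ADDHI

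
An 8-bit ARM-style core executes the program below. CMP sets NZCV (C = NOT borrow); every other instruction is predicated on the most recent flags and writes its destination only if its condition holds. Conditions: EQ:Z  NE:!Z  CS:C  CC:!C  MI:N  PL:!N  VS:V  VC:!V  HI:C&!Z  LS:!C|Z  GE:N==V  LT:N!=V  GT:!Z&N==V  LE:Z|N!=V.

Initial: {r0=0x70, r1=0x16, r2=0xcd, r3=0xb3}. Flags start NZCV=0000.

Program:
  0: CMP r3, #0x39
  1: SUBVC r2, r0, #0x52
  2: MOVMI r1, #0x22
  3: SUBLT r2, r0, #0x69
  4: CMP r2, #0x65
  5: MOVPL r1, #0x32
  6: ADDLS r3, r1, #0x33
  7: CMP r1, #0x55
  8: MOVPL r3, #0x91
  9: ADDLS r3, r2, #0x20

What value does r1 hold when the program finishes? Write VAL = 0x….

0: ✓ CMP  NZCV=0011
1: · SUBVC
2: · MOVMI
3: ✓ SUBLT  r2←0x07
4: ✓ CMP  NZCV=1000
5: · MOVPL
6: ✓ ADDLS  r3←0x49
7: ✓ CMP  NZCV=1000
8: · MOVPL
9: ✓ ADDLS  r3←0x27

VAL = 0x16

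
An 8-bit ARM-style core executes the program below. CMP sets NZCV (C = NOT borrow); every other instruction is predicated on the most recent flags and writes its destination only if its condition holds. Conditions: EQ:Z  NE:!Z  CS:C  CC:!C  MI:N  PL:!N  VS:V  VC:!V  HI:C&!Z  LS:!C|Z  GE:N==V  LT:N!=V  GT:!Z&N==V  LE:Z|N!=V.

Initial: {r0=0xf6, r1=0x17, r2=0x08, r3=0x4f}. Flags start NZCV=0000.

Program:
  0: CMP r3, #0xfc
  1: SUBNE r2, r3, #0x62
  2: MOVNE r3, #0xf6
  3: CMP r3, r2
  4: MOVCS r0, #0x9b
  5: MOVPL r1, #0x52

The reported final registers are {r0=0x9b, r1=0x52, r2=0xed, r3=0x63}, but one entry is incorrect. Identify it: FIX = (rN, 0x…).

FIX = (r3, 0xf6)

[0] flags=0000 → (cmp)
[1] flags=0000 NE?T → r2=0xed
[2] flags=0000 NE?T → r3=0xf6
[3] flags=0010 → (cmp)
[4] flags=0010 CS?T → r0=0x9b
[5] flags=0010 PL?T → r1=0x52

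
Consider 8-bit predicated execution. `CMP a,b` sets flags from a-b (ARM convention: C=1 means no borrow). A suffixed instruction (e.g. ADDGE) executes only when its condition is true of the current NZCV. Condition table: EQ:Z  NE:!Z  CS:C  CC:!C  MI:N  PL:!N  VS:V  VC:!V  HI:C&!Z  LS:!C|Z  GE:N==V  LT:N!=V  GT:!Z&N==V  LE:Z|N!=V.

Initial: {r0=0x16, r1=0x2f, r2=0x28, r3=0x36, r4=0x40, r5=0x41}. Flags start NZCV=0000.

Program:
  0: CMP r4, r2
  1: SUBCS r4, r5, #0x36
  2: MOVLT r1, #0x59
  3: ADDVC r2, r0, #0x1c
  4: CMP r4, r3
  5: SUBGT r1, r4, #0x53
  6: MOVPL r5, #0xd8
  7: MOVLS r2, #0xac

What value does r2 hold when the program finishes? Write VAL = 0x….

[0] flags=0010 → (cmp)
[1] flags=0010 CS?T → r4=0x0b
[2] flags=0010 LT?F → skip
[3] flags=0010 VC?T → r2=0x32
[4] flags=1000 → (cmp)
[5] flags=1000 GT?F → skip
[6] flags=1000 PL?F → skip
[7] flags=1000 LS?T → r2=0xac

VAL = 0xac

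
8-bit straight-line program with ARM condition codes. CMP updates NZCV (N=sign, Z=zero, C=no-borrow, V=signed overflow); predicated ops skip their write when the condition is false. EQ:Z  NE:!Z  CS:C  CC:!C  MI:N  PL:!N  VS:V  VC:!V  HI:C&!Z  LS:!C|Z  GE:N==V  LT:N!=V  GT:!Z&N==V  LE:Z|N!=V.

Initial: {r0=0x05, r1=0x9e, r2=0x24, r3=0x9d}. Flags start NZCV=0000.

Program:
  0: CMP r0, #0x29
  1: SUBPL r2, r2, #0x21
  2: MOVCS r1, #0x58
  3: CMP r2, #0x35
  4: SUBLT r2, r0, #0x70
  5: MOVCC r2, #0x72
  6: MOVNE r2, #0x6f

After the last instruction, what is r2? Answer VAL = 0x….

VAL = 0x6f

0: ✓ CMP  NZCV=1000
1: · SUBPL
2: · MOVCS
3: ✓ CMP  NZCV=1000
4: ✓ SUBLT  r2←0x95
5: ✓ MOVCC  r2←0x72
6: ✓ MOVNE  r2←0x6f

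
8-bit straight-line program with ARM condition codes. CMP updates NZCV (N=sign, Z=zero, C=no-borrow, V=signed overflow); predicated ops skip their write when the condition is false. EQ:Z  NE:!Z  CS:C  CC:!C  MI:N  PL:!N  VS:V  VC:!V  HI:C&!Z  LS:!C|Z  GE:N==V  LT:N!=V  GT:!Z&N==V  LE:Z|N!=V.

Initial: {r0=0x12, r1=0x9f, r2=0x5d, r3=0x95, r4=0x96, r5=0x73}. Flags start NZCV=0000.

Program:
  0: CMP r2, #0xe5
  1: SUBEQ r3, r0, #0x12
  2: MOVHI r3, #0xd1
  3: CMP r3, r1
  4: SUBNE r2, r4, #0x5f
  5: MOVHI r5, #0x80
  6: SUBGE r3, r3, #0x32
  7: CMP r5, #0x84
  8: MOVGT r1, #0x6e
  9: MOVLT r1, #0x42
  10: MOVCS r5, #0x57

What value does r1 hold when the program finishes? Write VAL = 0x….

VAL = 0x6e

[0] flags=0000 → (cmp)
[1] flags=0000 EQ?F → skip
[2] flags=0000 HI?F → skip
[3] flags=1000 → (cmp)
[4] flags=1000 NE?T → r2=0x37
[5] flags=1000 HI?F → skip
[6] flags=1000 GE?F → skip
[7] flags=1001 → (cmp)
[8] flags=1001 GT?T → r1=0x6e
[9] flags=1001 LT?F → skip
[10] flags=1001 CS?F → skip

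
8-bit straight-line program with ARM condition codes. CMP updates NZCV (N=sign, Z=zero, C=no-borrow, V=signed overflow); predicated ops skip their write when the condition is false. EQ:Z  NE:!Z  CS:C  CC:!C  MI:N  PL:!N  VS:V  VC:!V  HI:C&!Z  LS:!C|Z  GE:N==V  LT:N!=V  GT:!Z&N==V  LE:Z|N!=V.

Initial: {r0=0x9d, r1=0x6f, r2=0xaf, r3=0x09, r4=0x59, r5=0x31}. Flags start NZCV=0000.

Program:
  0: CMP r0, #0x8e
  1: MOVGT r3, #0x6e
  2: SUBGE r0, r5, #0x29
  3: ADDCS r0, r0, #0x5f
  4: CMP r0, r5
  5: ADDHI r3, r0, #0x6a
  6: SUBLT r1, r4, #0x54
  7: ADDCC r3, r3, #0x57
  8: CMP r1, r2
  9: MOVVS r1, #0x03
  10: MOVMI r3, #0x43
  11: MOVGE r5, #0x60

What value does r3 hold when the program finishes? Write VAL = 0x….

VAL = 0x43

[0] flags=0010 → (cmp)
[1] flags=0010 GT?T → r3=0x6e
[2] flags=0010 GE?T → r0=0x08
[3] flags=0010 CS?T → r0=0x67
[4] flags=0010 → (cmp)
[5] flags=0010 HI?T → r3=0xd1
[6] flags=0010 LT?F → skip
[7] flags=0010 CC?F → skip
[8] flags=1001 → (cmp)
[9] flags=1001 VS?T → r1=0x03
[10] flags=1001 MI?T → r3=0x43
[11] flags=1001 GE?T → r5=0x60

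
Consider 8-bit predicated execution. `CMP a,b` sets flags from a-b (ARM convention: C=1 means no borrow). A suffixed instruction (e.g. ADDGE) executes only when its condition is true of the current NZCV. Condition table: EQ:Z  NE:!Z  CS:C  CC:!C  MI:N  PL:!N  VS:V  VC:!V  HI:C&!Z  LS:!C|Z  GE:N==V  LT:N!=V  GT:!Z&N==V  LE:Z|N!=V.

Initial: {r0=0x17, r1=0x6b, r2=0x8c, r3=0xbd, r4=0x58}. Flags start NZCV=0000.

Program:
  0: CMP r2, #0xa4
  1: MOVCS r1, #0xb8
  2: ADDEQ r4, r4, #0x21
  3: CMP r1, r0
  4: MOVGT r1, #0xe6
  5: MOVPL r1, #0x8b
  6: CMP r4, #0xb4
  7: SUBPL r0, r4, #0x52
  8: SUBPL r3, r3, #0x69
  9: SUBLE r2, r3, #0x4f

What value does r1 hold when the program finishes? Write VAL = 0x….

VAL = 0x8b

[0] flags=1000 → (cmp)
[1] flags=1000 CS?F → skip
[2] flags=1000 EQ?F → skip
[3] flags=0010 → (cmp)
[4] flags=0010 GT?T → r1=0xe6
[5] flags=0010 PL?T → r1=0x8b
[6] flags=1001 → (cmp)
[7] flags=1001 PL?F → skip
[8] flags=1001 PL?F → skip
[9] flags=1001 LE?F → skip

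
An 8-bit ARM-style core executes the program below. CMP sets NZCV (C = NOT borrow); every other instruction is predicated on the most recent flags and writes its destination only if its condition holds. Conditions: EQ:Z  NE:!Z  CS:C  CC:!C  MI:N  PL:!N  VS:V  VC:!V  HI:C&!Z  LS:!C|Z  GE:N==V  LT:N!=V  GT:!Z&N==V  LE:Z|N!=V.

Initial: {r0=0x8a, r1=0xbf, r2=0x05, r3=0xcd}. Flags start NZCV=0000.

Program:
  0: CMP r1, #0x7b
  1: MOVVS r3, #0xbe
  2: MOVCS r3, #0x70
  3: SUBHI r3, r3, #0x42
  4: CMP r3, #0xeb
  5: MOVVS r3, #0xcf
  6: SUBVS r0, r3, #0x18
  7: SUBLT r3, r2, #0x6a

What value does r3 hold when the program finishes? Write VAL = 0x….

0: ✓ CMP  NZCV=0011
1: ✓ MOVVS  r3←0xbe
2: ✓ MOVCS  r3←0x70
3: ✓ SUBHI  r3←0x2e
4: ✓ CMP  NZCV=0000
5: · MOVVS
6: · SUBVS
7: · SUBLT

VAL = 0x2e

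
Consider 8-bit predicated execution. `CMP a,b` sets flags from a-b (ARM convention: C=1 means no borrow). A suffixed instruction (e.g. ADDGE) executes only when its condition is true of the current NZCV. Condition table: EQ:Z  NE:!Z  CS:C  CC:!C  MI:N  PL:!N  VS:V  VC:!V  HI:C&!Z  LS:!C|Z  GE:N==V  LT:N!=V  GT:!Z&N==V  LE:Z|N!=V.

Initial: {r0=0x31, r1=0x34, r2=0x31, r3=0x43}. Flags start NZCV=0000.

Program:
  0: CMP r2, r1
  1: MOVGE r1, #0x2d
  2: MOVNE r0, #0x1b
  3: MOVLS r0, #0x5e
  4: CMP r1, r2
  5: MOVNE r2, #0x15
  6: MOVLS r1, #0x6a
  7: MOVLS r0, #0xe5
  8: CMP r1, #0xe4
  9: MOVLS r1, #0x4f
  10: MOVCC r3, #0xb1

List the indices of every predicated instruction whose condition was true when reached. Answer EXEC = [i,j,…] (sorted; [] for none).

[0] flags=1000 → (cmp)
[1] flags=1000 GE?F → skip
[2] flags=1000 NE?T → r0=0x1b
[3] flags=1000 LS?T → r0=0x5e
[4] flags=0010 → (cmp)
[5] flags=0010 NE?T → r2=0x15
[6] flags=0010 LS?F → skip
[7] flags=0010 LS?F → skip
[8] flags=0000 → (cmp)
[9] flags=0000 LS?T → r1=0x4f
[10] flags=0000 CC?T → r3=0xb1

EXEC = [2,3,5,9,10]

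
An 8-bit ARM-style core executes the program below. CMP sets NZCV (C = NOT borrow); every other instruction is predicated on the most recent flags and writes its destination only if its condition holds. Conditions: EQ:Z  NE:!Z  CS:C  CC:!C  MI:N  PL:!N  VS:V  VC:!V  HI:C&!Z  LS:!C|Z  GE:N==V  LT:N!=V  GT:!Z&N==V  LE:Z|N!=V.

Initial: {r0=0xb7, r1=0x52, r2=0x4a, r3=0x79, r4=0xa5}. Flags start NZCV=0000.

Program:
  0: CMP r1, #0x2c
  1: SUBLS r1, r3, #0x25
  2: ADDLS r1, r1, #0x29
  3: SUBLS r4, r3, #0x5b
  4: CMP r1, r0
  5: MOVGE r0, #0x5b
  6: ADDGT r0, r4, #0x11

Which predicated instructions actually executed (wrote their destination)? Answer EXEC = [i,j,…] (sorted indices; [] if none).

[0] flags=0010 → (cmp)
[1] flags=0010 LS?F → skip
[2] flags=0010 LS?F → skip
[3] flags=0010 LS?F → skip
[4] flags=1001 → (cmp)
[5] flags=1001 GE?T → r0=0x5b
[6] flags=1001 GT?T → r0=0xb6

EXEC = [5,6]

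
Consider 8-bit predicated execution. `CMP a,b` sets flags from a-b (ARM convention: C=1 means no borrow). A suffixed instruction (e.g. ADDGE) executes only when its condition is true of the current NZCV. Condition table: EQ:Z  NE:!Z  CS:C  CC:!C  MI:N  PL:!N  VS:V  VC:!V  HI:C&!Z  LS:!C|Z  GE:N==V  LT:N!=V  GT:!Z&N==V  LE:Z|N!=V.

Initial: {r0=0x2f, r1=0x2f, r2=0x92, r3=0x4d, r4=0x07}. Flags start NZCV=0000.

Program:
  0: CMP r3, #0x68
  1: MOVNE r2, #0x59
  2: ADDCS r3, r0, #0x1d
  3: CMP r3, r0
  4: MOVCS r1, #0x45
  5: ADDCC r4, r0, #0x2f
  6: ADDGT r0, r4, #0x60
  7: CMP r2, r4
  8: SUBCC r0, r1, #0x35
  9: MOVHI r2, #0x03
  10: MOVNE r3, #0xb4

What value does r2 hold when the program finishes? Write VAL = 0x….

0: ✓ CMP  NZCV=1000
1: ✓ MOVNE  r2←0x59
2: · ADDCS
3: ✓ CMP  NZCV=0010
4: ✓ MOVCS  r1←0x45
5: · ADDCC
6: ✓ ADDGT  r0←0x67
7: ✓ CMP  NZCV=0010
8: · SUBCC
9: ✓ MOVHI  r2←0x03
10: ✓ MOVNE  r3←0xb4

VAL = 0x03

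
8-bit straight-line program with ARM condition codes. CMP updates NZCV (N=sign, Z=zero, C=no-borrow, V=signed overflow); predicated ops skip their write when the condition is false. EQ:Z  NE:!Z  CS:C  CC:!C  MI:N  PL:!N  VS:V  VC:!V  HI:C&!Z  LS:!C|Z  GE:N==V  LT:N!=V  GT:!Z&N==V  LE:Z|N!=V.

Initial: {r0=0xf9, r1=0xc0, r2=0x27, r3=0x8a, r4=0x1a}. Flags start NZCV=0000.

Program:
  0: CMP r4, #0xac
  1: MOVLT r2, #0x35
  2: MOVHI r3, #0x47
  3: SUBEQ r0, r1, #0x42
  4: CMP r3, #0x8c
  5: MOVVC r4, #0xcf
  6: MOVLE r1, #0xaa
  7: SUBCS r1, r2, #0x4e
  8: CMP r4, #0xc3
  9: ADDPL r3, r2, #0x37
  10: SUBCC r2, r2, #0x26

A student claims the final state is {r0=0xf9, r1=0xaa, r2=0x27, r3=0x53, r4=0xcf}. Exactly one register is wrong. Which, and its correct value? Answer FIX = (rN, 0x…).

[0] flags=0000 → (cmp)
[1] flags=0000 LT?F → skip
[2] flags=0000 HI?F → skip
[3] flags=0000 EQ?F → skip
[4] flags=1000 → (cmp)
[5] flags=1000 VC?T → r4=0xcf
[6] flags=1000 LE?T → r1=0xaa
[7] flags=1000 CS?F → skip
[8] flags=0010 → (cmp)
[9] flags=0010 PL?T → r3=0x5e
[10] flags=0010 CC?F → skip

FIX = (r3, 0x5e)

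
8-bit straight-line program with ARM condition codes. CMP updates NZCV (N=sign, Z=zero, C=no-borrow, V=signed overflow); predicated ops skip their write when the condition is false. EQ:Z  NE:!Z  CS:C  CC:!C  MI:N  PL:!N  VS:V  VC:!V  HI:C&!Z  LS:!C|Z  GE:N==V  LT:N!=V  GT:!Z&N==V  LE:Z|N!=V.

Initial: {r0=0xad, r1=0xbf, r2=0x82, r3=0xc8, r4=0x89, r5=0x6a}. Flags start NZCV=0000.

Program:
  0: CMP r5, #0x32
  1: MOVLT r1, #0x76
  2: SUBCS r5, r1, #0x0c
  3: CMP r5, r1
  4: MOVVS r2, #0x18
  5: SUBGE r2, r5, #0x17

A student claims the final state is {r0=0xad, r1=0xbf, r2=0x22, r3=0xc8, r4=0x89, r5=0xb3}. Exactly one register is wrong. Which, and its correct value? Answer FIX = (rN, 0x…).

0: ✓ CMP  NZCV=0010
1: · MOVLT
2: ✓ SUBCS  r5←0xb3
3: ✓ CMP  NZCV=1000
4: · MOVVS
5: · SUBGE

FIX = (r2, 0x82)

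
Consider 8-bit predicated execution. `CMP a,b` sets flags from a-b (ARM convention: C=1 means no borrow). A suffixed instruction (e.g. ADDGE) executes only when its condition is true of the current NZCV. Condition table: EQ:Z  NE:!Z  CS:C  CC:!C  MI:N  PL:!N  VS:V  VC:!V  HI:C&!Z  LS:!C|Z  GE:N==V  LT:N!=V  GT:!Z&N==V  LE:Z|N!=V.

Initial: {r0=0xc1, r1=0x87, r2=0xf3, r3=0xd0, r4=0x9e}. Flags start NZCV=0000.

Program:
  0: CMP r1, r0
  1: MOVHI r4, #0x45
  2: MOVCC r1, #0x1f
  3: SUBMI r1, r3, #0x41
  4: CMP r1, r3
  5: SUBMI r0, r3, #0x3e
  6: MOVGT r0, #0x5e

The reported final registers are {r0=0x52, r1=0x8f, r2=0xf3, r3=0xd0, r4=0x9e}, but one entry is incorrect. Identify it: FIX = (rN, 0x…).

[0] flags=1000 → (cmp)
[1] flags=1000 HI?F → skip
[2] flags=1000 CC?T → r1=0x1f
[3] flags=1000 MI?T → r1=0x8f
[4] flags=1000 → (cmp)
[5] flags=1000 MI?T → r0=0x92
[6] flags=1000 GT?F → skip

FIX = (r0, 0x92)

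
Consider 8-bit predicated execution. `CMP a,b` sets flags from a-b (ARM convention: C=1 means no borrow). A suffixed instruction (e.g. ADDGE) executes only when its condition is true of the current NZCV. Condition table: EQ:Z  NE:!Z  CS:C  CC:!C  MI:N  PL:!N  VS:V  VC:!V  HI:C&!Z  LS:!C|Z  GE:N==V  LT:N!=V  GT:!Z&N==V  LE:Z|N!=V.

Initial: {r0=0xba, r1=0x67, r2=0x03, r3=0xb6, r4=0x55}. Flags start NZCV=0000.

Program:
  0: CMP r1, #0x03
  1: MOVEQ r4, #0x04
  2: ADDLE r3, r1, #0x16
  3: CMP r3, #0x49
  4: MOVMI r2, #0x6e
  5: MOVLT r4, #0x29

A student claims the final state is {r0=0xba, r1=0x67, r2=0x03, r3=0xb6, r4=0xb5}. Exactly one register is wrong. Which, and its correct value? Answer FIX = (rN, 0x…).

FIX = (r4, 0x29)

[0] flags=0010 → (cmp)
[1] flags=0010 EQ?F → skip
[2] flags=0010 LE?F → skip
[3] flags=0011 → (cmp)
[4] flags=0011 MI?F → skip
[5] flags=0011 LT?T → r4=0x29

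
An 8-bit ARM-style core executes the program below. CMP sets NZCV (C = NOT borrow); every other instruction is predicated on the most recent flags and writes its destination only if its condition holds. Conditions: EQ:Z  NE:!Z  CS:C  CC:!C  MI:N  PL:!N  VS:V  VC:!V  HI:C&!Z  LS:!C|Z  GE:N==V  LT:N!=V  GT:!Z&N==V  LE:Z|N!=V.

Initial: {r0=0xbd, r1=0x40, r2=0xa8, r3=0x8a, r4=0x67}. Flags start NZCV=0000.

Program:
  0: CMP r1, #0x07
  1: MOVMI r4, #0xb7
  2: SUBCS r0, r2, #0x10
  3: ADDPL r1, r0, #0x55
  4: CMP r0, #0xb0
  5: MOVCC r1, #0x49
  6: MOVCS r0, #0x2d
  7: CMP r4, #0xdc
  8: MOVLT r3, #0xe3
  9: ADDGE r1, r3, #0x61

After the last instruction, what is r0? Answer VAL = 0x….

[0] flags=0010 → (cmp)
[1] flags=0010 MI?F → skip
[2] flags=0010 CS?T → r0=0x98
[3] flags=0010 PL?T → r1=0xed
[4] flags=1000 → (cmp)
[5] flags=1000 CC?T → r1=0x49
[6] flags=1000 CS?F → skip
[7] flags=1001 → (cmp)
[8] flags=1001 LT?F → skip
[9] flags=1001 GE?T → r1=0xeb

VAL = 0x98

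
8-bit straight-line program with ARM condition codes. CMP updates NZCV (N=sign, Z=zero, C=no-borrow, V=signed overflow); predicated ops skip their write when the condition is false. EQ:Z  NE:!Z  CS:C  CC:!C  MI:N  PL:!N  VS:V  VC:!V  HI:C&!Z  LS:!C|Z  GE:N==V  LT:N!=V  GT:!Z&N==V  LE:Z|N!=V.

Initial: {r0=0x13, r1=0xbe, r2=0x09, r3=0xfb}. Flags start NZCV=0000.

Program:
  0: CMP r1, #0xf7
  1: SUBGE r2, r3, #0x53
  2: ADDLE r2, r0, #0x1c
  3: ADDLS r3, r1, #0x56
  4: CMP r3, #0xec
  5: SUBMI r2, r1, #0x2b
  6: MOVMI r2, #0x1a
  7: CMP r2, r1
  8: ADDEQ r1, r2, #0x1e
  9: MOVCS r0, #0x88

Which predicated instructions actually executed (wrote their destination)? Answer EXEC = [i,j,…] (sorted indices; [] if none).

[0] flags=1000 → (cmp)
[1] flags=1000 GE?F → skip
[2] flags=1000 LE?T → r2=0x2f
[3] flags=1000 LS?T → r3=0x14
[4] flags=0000 → (cmp)
[5] flags=0000 MI?F → skip
[6] flags=0000 MI?F → skip
[7] flags=0000 → (cmp)
[8] flags=0000 EQ?F → skip
[9] flags=0000 CS?F → skip

EXEC = [2,3]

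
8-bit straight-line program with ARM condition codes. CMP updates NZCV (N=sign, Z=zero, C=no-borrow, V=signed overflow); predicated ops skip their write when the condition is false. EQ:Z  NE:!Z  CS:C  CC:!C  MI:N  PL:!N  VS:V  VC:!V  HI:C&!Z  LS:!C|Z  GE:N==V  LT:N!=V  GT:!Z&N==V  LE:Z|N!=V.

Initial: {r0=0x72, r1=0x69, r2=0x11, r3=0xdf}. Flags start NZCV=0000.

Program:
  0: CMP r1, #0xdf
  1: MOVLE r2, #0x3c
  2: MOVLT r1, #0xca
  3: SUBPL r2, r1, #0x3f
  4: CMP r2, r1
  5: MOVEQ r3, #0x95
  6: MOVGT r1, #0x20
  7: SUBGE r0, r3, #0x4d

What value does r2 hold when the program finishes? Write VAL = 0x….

0: ✓ CMP  NZCV=1001
1: · MOVLE
2: · MOVLT
3: · SUBPL
4: ✓ CMP  NZCV=1000
5: · MOVEQ
6: · MOVGT
7: · SUBGE

VAL = 0x11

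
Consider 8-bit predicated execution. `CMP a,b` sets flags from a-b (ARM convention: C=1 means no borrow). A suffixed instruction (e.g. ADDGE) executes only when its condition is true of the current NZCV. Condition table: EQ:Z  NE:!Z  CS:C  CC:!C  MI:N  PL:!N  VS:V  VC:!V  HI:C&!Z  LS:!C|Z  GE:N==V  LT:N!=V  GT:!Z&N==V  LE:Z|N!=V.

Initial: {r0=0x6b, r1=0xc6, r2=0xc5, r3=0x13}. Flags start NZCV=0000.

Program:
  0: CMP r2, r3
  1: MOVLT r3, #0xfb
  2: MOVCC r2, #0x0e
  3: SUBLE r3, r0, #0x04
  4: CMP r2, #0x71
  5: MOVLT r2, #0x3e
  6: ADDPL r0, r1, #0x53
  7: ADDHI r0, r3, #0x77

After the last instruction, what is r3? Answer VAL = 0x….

0: ✓ CMP  NZCV=1010
1: ✓ MOVLT  r3←0xfb
2: · MOVCC
3: ✓ SUBLE  r3←0x67
4: ✓ CMP  NZCV=0011
5: ✓ MOVLT  r2←0x3e
6: ✓ ADDPL  r0←0x19
7: ✓ ADDHI  r0←0xde

VAL = 0x67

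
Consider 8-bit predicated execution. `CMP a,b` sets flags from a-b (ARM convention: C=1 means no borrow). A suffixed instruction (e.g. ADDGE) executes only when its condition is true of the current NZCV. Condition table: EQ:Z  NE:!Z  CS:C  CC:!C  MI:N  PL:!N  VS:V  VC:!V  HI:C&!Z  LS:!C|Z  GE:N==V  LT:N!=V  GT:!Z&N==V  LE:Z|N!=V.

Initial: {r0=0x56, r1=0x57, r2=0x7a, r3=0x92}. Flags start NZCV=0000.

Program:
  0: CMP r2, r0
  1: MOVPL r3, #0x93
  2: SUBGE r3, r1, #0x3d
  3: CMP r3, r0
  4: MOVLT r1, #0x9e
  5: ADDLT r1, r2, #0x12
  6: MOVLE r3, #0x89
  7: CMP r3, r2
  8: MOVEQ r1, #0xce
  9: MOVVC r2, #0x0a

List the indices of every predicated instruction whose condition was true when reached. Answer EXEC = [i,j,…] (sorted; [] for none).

0: ✓ CMP  NZCV=0010
1: ✓ MOVPL  r3←0x93
2: ✓ SUBGE  r3←0x1a
3: ✓ CMP  NZCV=1000
4: ✓ MOVLT  r1←0x9e
5: ✓ ADDLT  r1←0x8c
6: ✓ MOVLE  r3←0x89
7: ✓ CMP  NZCV=0011
8: · MOVEQ
9: · MOVVC

EXEC = [1,2,4,5,6]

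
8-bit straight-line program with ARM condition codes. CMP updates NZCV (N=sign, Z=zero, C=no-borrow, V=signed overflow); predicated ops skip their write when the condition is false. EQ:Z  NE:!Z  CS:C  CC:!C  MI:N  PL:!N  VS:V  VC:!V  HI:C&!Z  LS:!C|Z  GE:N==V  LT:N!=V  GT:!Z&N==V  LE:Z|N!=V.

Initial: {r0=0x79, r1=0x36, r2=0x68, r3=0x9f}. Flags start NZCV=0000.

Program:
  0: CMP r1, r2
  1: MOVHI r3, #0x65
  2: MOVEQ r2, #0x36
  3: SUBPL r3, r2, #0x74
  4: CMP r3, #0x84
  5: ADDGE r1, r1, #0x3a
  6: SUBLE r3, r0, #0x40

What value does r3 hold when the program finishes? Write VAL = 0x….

0: ✓ CMP  NZCV=1000
1: · MOVHI
2: · MOVEQ
3: · SUBPL
4: ✓ CMP  NZCV=0010
5: ✓ ADDGE  r1←0x70
6: · SUBLE

VAL = 0x9f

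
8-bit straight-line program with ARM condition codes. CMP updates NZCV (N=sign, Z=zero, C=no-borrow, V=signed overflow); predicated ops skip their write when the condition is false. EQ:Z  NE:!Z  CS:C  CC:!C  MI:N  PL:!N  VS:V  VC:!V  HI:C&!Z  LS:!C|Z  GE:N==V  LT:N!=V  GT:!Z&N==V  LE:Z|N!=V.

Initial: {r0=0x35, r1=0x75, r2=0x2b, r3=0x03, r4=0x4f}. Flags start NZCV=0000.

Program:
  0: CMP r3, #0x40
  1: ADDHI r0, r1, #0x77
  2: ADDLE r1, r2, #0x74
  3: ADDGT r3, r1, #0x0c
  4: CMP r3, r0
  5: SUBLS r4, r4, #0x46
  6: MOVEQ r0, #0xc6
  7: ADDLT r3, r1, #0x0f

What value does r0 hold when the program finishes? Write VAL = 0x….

VAL = 0x35

0: ✓ CMP  NZCV=1000
1: · ADDHI
2: ✓ ADDLE  r1←0x9f
3: · ADDGT
4: ✓ CMP  NZCV=1000
5: ✓ SUBLS  r4←0x09
6: · MOVEQ
7: ✓ ADDLT  r3←0xae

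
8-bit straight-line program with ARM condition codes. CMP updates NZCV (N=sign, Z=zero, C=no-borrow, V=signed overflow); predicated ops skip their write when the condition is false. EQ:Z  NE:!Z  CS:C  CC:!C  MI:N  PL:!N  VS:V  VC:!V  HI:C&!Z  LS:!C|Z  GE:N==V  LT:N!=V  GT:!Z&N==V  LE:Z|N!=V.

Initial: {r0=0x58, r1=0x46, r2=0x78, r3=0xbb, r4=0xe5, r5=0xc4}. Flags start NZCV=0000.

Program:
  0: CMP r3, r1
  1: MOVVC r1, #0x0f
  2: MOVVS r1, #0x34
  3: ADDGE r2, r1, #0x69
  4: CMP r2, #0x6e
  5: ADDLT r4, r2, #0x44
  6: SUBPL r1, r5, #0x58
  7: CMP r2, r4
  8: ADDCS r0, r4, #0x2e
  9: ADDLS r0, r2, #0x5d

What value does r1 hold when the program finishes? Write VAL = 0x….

VAL = 0x6c

[0] flags=0011 → (cmp)
[1] flags=0011 VC?F → skip
[2] flags=0011 VS?T → r1=0x34
[3] flags=0011 GE?F → skip
[4] flags=0010 → (cmp)
[5] flags=0010 LT?F → skip
[6] flags=0010 PL?T → r1=0x6c
[7] flags=1001 → (cmp)
[8] flags=1001 CS?F → skip
[9] flags=1001 LS?T → r0=0xd5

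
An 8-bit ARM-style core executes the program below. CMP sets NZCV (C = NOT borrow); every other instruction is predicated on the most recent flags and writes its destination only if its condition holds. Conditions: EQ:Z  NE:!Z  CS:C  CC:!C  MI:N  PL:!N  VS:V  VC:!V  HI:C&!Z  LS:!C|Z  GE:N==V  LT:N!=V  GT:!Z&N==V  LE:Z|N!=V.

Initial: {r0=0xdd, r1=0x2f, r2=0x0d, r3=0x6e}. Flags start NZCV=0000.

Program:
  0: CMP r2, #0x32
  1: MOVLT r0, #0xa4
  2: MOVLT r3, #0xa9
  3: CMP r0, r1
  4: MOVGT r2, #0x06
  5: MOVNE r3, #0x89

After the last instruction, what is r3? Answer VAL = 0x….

0: ✓ CMP  NZCV=1000
1: ✓ MOVLT  r0←0xa4
2: ✓ MOVLT  r3←0xa9
3: ✓ CMP  NZCV=0011
4: · MOVGT
5: ✓ MOVNE  r3←0x89

VAL = 0x89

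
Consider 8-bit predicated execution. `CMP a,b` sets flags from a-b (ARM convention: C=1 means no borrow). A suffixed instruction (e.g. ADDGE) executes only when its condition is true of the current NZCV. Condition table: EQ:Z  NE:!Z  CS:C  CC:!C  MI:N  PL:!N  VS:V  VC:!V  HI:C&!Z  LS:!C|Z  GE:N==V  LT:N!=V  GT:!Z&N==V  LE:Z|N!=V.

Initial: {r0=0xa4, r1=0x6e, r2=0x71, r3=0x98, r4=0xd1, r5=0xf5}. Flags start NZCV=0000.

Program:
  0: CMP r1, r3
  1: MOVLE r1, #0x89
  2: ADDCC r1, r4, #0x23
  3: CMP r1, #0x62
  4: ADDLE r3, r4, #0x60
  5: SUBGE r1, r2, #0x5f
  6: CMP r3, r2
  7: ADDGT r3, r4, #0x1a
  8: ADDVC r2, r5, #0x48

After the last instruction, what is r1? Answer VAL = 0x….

[0] flags=1001 → (cmp)
[1] flags=1001 LE?F → skip
[2] flags=1001 CC?T → r1=0xf4
[3] flags=1010 → (cmp)
[4] flags=1010 LE?T → r3=0x31
[5] flags=1010 GE?F → skip
[6] flags=1000 → (cmp)
[7] flags=1000 GT?F → skip
[8] flags=1000 VC?T → r2=0x3d

VAL = 0xf4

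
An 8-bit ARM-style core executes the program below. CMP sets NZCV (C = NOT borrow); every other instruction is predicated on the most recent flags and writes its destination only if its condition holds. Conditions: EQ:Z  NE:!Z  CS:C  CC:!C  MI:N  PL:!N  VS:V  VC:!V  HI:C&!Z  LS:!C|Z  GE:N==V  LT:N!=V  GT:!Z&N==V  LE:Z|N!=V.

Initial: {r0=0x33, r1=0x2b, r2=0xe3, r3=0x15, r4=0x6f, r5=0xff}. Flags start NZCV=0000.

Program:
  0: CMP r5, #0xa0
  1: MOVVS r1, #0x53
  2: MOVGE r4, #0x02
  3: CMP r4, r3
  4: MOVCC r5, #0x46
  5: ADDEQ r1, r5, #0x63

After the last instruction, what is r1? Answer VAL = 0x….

0: ✓ CMP  NZCV=0010
1: · MOVVS
2: ✓ MOVGE  r4←0x02
3: ✓ CMP  NZCV=1000
4: ✓ MOVCC  r5←0x46
5: · ADDEQ

VAL = 0x2b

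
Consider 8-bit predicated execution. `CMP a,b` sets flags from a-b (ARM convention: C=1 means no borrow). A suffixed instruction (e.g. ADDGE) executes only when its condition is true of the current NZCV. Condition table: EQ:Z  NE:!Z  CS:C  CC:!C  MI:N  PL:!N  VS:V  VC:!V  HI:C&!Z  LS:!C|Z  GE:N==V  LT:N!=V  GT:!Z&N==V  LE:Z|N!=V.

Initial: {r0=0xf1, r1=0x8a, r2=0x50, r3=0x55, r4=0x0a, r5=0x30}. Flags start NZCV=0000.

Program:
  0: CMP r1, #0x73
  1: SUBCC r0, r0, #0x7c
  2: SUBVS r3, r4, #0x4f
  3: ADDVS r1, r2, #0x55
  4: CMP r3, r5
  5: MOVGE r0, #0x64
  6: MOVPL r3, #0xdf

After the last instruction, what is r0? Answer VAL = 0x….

0: ✓ CMP  NZCV=0011
1: · SUBCC
2: ✓ SUBVS  r3←0xbb
3: ✓ ADDVS  r1←0xa5
4: ✓ CMP  NZCV=1010
5: · MOVGE
6: · MOVPL

VAL = 0xf1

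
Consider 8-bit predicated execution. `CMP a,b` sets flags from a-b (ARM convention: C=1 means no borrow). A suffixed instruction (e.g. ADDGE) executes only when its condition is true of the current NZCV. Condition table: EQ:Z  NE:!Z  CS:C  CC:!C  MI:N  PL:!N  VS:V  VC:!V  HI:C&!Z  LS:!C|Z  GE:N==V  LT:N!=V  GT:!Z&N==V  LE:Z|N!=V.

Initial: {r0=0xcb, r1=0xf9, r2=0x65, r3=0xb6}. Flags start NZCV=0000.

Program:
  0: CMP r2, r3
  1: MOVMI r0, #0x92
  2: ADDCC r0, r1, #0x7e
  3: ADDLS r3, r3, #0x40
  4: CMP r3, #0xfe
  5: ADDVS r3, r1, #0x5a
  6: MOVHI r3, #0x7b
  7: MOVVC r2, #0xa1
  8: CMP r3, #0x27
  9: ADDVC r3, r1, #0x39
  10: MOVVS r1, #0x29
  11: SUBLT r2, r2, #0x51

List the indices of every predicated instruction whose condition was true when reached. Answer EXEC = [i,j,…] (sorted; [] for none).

[0] flags=1001 → (cmp)
[1] flags=1001 MI?T → r0=0x92
[2] flags=1001 CC?T → r0=0x77
[3] flags=1001 LS?T → r3=0xf6
[4] flags=1000 → (cmp)
[5] flags=1000 VS?F → skip
[6] flags=1000 HI?F → skip
[7] flags=1000 VC?T → r2=0xa1
[8] flags=1010 → (cmp)
[9] flags=1010 VC?T → r3=0x32
[10] flags=1010 VS?F → skip
[11] flags=1010 LT?T → r2=0x50

EXEC = [1,2,3,7,9,11]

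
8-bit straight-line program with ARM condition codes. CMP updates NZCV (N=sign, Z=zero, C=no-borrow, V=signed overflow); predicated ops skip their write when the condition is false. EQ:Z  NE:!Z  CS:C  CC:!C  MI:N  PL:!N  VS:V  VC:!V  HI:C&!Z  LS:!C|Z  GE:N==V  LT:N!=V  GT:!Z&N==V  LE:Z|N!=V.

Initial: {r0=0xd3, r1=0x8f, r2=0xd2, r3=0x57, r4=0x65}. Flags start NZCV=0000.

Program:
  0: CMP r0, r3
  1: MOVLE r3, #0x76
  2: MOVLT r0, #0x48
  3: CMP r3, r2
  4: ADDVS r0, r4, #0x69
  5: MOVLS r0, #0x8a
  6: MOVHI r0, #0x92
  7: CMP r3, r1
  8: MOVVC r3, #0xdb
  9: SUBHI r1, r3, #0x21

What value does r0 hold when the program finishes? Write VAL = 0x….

0: ✓ CMP  NZCV=0011
1: ✓ MOVLE  r3←0x76
2: ✓ MOVLT  r0←0x48
3: ✓ CMP  NZCV=1001
4: ✓ ADDVS  r0←0xce
5: ✓ MOVLS  r0←0x8a
6: · MOVHI
7: ✓ CMP  NZCV=1001
8: · MOVVC
9: · SUBHI

VAL = 0x8a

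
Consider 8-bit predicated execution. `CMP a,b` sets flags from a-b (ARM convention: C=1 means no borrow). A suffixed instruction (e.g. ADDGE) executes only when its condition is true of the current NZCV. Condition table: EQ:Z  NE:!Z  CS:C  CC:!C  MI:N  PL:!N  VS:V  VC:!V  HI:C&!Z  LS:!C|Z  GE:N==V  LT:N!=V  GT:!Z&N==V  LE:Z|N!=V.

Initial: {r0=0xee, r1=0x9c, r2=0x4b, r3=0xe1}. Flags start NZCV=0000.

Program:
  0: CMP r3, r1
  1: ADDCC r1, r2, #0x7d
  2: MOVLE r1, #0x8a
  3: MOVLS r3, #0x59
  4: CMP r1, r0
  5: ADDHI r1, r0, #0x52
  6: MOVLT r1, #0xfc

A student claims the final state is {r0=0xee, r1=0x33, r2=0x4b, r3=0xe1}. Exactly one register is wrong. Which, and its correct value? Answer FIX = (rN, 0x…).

0: ✓ CMP  NZCV=0010
1: · ADDCC
2: · MOVLE
3: · MOVLS
4: ✓ CMP  NZCV=1000
5: · ADDHI
6: ✓ MOVLT  r1←0xfc

FIX = (r1, 0xfc)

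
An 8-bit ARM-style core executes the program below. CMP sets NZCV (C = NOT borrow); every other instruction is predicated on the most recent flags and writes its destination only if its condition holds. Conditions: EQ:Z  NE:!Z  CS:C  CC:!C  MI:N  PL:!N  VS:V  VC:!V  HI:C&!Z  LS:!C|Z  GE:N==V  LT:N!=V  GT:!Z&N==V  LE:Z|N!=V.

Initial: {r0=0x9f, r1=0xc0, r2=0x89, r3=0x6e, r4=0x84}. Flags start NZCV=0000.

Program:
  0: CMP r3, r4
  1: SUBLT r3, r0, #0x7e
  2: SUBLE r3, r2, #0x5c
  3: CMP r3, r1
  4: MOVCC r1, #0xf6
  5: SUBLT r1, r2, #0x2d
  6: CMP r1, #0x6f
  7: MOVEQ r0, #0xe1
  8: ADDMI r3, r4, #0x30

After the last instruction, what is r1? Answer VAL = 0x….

VAL = 0xf6

[0] flags=1001 → (cmp)
[1] flags=1001 LT?F → skip
[2] flags=1001 LE?F → skip
[3] flags=1001 → (cmp)
[4] flags=1001 CC?T → r1=0xf6
[5] flags=1001 LT?F → skip
[6] flags=1010 → (cmp)
[7] flags=1010 EQ?F → skip
[8] flags=1010 MI?T → r3=0xb4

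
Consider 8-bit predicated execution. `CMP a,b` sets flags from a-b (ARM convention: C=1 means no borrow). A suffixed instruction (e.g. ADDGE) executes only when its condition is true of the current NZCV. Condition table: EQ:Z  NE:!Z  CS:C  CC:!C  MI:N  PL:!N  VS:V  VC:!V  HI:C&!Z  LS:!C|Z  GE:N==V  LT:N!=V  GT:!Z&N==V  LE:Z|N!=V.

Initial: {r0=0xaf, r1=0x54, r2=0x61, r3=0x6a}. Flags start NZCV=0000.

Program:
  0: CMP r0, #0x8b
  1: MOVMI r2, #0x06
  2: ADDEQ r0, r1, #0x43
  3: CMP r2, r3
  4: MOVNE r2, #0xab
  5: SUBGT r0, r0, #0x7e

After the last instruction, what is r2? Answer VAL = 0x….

VAL = 0xab

[0] flags=0010 → (cmp)
[1] flags=0010 MI?F → skip
[2] flags=0010 EQ?F → skip
[3] flags=1000 → (cmp)
[4] flags=1000 NE?T → r2=0xab
[5] flags=1000 GT?F → skip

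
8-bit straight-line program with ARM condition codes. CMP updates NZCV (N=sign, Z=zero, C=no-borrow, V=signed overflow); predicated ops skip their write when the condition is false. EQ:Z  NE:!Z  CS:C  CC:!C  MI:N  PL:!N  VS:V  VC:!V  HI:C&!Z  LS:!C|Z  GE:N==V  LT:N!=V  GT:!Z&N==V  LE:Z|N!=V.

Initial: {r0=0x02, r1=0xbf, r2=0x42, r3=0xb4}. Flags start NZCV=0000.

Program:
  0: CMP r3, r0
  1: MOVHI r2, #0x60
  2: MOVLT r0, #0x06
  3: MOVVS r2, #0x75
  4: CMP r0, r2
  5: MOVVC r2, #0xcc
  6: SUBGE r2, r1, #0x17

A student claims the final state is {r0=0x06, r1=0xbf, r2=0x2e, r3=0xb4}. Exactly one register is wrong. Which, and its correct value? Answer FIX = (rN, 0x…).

[0] flags=1010 → (cmp)
[1] flags=1010 HI?T → r2=0x60
[2] flags=1010 LT?T → r0=0x06
[3] flags=1010 VS?F → skip
[4] flags=1000 → (cmp)
[5] flags=1000 VC?T → r2=0xcc
[6] flags=1000 GE?F → skip

FIX = (r2, 0xcc)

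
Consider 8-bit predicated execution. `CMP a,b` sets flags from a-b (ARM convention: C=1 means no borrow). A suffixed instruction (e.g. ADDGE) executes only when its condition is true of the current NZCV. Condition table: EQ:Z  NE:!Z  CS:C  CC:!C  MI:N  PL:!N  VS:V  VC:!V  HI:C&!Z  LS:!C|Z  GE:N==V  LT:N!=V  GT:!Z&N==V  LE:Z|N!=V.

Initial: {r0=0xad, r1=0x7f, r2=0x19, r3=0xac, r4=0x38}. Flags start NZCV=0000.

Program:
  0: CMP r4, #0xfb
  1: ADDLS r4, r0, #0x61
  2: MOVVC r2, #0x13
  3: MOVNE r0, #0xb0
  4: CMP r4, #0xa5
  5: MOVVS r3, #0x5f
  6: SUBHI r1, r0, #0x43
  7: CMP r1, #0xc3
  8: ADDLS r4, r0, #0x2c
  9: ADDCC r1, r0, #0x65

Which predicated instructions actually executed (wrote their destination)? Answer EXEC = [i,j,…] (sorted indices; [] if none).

0: ✓ CMP  NZCV=0000
1: ✓ ADDLS  r4←0x0e
2: ✓ MOVVC  r2←0x13
3: ✓ MOVNE  r0←0xb0
4: ✓ CMP  NZCV=0000
5: · MOVVS
6: · SUBHI
7: ✓ CMP  NZCV=1001
8: ✓ ADDLS  r4←0xdc
9: ✓ ADDCC  r1←0x15

EXEC = [1,2,3,8,9]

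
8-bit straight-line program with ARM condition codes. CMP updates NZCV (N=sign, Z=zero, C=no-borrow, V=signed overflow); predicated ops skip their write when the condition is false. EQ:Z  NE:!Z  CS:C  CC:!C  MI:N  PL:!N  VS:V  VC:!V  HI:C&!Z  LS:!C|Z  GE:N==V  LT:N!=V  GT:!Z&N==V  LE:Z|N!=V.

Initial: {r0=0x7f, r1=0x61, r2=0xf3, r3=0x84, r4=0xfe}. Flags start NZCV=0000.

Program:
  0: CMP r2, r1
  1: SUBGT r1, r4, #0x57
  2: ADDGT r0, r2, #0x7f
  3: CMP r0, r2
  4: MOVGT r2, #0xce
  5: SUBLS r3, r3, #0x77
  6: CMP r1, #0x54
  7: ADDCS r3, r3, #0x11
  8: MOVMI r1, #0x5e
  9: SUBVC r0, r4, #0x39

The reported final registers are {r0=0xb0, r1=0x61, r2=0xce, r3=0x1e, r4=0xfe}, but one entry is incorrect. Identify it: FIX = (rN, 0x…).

FIX = (r0, 0xc5)

0: ✓ CMP  NZCV=1010
1: · SUBGT
2: · ADDGT
3: ✓ CMP  NZCV=1001
4: ✓ MOVGT  r2←0xce
5: ✓ SUBLS  r3←0x0d
6: ✓ CMP  NZCV=0010
7: ✓ ADDCS  r3←0x1e
8: · MOVMI
9: ✓ SUBVC  r0←0xc5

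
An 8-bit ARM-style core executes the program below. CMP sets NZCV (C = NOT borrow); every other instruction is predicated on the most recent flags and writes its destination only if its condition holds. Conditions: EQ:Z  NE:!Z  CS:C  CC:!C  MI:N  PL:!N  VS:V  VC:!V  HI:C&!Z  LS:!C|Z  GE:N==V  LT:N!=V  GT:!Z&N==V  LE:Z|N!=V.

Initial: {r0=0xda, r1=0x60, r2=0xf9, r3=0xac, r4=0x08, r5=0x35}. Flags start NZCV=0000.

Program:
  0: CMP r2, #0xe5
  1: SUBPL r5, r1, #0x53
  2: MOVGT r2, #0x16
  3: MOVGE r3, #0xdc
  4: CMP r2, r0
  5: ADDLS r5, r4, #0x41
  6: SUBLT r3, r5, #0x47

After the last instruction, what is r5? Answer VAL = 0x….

VAL = 0x49

[0] flags=0010 → (cmp)
[1] flags=0010 PL?T → r5=0x0d
[2] flags=0010 GT?T → r2=0x16
[3] flags=0010 GE?T → r3=0xdc
[4] flags=0000 → (cmp)
[5] flags=0000 LS?T → r5=0x49
[6] flags=0000 LT?F → skip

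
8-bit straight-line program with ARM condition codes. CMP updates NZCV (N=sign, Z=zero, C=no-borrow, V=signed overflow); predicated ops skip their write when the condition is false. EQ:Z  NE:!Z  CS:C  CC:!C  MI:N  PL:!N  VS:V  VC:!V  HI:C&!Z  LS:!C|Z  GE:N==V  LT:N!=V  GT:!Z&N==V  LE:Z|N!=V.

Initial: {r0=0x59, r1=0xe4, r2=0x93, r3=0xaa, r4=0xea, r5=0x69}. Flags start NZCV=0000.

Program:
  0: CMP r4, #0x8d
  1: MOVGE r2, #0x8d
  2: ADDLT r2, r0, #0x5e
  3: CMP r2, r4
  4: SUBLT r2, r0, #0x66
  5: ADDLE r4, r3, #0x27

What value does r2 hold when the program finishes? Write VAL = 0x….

0: ✓ CMP  NZCV=0010
1: ✓ MOVGE  r2←0x8d
2: · ADDLT
3: ✓ CMP  NZCV=1000
4: ✓ SUBLT  r2←0xf3
5: ✓ ADDLE  r4←0xd1

VAL = 0xf3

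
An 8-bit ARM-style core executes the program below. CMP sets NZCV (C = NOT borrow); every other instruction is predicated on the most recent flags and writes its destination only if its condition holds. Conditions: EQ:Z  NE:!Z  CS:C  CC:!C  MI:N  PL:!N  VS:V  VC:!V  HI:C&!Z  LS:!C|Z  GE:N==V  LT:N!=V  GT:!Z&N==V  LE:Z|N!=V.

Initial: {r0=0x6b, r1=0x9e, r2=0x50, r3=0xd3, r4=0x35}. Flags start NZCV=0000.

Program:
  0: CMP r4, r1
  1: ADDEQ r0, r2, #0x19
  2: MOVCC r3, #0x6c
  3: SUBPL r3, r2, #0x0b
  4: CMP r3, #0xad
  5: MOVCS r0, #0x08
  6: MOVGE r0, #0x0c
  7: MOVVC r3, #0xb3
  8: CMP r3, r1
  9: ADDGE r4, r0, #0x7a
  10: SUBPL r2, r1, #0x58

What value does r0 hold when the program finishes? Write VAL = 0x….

VAL = 0x0c

[0] flags=1001 → (cmp)
[1] flags=1001 EQ?F → skip
[2] flags=1001 CC?T → r3=0x6c
[3] flags=1001 PL?F → skip
[4] flags=1001 → (cmp)
[5] flags=1001 CS?F → skip
[6] flags=1001 GE?T → r0=0x0c
[7] flags=1001 VC?F → skip
[8] flags=1001 → (cmp)
[9] flags=1001 GE?T → r4=0x86
[10] flags=1001 PL?F → skip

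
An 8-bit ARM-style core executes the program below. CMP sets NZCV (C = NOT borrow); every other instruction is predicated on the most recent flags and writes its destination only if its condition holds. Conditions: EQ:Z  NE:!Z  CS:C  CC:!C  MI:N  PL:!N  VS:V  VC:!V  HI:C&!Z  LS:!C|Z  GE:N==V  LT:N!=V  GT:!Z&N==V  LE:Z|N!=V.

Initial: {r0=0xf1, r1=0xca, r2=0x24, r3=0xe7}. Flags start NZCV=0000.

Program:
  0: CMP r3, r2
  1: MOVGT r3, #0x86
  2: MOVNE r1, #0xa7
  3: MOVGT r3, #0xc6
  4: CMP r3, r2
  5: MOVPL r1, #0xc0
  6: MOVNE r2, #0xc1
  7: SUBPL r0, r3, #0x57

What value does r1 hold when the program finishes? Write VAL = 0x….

[0] flags=1010 → (cmp)
[1] flags=1010 GT?F → skip
[2] flags=1010 NE?T → r1=0xa7
[3] flags=1010 GT?F → skip
[4] flags=1010 → (cmp)
[5] flags=1010 PL?F → skip
[6] flags=1010 NE?T → r2=0xc1
[7] flags=1010 PL?F → skip

VAL = 0xa7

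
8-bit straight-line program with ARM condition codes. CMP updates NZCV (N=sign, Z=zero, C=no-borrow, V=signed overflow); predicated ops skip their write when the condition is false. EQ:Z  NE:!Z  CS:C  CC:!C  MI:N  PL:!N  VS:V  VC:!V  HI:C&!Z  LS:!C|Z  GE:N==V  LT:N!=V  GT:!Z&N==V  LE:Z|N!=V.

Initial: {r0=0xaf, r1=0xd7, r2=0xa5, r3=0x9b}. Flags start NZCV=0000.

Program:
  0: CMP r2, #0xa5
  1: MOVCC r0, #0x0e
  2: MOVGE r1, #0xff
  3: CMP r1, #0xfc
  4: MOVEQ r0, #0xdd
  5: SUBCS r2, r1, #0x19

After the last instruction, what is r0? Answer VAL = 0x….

VAL = 0xaf

0: ✓ CMP  NZCV=0110
1: · MOVCC
2: ✓ MOVGE  r1←0xff
3: ✓ CMP  NZCV=0010
4: · MOVEQ
5: ✓ SUBCS  r2←0xe6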